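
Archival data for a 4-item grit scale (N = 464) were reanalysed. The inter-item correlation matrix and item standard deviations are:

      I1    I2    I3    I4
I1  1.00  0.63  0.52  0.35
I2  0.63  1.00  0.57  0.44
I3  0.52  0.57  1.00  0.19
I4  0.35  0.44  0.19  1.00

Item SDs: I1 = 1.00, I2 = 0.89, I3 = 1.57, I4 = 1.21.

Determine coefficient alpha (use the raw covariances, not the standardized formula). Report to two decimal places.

coefficient alpha = 0.73

Σσ²ᵢ = 1.00² + 0.89² + 1.57² + 1.21² = 5.7211
Covariances σ_ij = r_ij · s_i · s_j:
  σ(I1,I2) = 0.63 × 1.00 × 0.89 = 0.5607
  σ(I1,I3) = 0.52 × 1.00 × 1.57 = 0.8164
  σ(I1,I4) = 0.35 × 1.00 × 1.21 = 0.4235
  σ(I2,I3) = 0.57 × 0.89 × 1.57 = 0.7965
  σ(I2,I4) = 0.44 × 0.89 × 1.21 = 0.4738
  σ(I3,I4) = 0.19 × 1.57 × 1.21 = 0.3609
σ²_T = Σσ²ᵢ + 2·Σσ_ij = 5.7211 + 2 × 3.4318 = 12.5847
α = (4/3)·(1 − 5.7211/12.5847) = 0.73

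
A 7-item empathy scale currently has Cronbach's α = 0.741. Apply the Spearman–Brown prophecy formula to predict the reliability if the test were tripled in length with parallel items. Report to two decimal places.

predicted reliability = 0.90

Length factor m = 3
α' = m·α / (1 + (m−1)·α)
   = 3 × 0.741 / (1 + (3 − 1) × 0.741)
   = 2.2230 / 2.4820 = 0.90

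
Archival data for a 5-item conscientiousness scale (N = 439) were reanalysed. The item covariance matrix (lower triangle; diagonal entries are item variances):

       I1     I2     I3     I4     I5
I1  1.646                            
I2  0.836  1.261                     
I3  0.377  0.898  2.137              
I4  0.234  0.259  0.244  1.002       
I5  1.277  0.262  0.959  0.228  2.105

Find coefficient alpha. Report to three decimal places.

sum of item variances = 1.646 + 1.261 + 2.137 + 1.002 + 2.105 = 8.151
Σ_{i<j} σ_ij = 5.574
Var(T) = 8.151 + 2 × 5.574 = 19.299
α = (k/(k−1))·(1 − sum of item variances/Var(T)) = (5/4)·(1 − 8.151/19.299) = 0.722

coefficient alpha = 0.722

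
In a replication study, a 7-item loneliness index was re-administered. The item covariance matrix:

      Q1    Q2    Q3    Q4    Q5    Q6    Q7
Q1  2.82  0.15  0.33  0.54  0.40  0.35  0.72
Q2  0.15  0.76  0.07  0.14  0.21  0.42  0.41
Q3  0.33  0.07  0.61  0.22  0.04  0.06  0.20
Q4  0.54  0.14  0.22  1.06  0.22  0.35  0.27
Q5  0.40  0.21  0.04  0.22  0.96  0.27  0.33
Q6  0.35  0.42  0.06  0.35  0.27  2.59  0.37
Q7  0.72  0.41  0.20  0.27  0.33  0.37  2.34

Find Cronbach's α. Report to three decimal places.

Cronbach's α = 0.608

Σσ²ᵢ = 2.82 + 0.76 + 0.61 + 1.06 + 0.96 + 2.59 + 2.34 = 11.14
Sum of the distinct covariances = 6.07
total variance = 11.14 + 2 × 6.07 = 23.28
α = (k/(k−1))·(1 − Σσ²ᵢ/total variance) = (7/6)·(1 − 11.14/23.28) = 0.608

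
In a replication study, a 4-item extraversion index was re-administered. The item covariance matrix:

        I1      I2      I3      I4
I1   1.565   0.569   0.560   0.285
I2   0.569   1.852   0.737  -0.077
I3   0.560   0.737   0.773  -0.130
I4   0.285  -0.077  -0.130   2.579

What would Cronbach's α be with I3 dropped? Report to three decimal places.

α = 0.309

Remaining items: I1, I2, I4 (k = 3).
sum of item variances = 1.565 + 1.852 + 2.579 = 5.996
σ²_T = 5.996 + 2 × 0.777 = 7.550
α (item deleted) = (3/2)·(1 − 5.996/7.550) = 0.309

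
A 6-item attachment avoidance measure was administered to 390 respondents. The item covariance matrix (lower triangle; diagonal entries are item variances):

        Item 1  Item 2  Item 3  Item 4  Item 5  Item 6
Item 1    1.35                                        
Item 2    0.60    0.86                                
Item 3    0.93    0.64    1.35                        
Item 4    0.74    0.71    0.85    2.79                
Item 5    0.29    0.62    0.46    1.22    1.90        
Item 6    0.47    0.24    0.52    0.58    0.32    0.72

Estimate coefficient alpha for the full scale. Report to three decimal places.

sum of item variances = 1.35 + 0.86 + 1.35 + 2.79 + 1.90 + 0.72 = 8.97
Sum of the distinct covariances = 9.19
total variance = 8.97 + 2 × 9.19 = 27.35
α = (k/(k−1))·(1 − sum of item variances/total variance) = (6/5)·(1 − 8.97/27.35) = 0.806

α = 0.806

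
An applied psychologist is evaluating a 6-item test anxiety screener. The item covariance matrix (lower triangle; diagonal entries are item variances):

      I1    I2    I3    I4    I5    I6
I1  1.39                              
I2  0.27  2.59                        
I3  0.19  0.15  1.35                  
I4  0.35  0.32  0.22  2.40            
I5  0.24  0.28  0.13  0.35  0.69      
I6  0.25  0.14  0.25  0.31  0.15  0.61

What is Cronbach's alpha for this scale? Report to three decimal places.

Cronbach's alpha = 0.532

Σσ²ᵢ = 1.39 + 2.59 + 1.35 + 2.40 + 0.69 + 0.61 = 9.03
Sum of off-diagonal covariances = 3.60
total variance = 9.03 + 2 × 3.60 = 16.23
α = (k/(k−1))·(1 − Σσ²ᵢ/total variance) = (6/5)·(1 − 9.03/16.23) = 0.532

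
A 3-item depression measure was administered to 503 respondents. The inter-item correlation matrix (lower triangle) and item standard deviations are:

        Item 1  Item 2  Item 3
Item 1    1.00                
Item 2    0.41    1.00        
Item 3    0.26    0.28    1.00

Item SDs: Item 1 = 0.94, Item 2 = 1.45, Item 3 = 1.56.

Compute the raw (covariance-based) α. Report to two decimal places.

Σσ²ᵢ = 0.94² + 1.45² + 1.56² = 5.4197
Covariances σ_ij = r_ij · s_i · s_j:
  σ(Item 1,Item 2) = 0.41 × 0.94 × 1.45 = 0.5588
  σ(Item 1,Item 3) = 0.26 × 0.94 × 1.56 = 0.3813
  σ(Item 2,Item 3) = 0.28 × 1.45 × 1.56 = 0.6334
σ²_T = Σσ²ᵢ + 2·Σσ_ij = 5.4197 + 2 × 1.5735 = 8.5667
α = (3/2)·(1 − 5.4197/8.5667) = 0.55

α = 0.55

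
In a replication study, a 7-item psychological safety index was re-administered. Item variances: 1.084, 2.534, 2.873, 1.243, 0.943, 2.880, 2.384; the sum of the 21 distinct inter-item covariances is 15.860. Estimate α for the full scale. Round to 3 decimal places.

ΣVar(i) = 1.084 + 2.534 + 2.873 + 1.243 + 0.943 + 2.880 + 2.384 = 13.941
Sum of distinct covariances = 15.860
total variance = ΣVar(i) + 2·Σcov = 13.941 + 2 × 15.860 = 45.661
α = (7/6)·(1 − 13.941/45.661) = 0.810

α = 0.810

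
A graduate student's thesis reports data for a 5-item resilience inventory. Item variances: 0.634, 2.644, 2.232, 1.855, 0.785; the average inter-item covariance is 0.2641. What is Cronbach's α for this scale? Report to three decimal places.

Σσᵢ² = 0.634 + 2.644 + 2.232 + 1.855 + 0.785 = 8.150
Sum of the 10 distinct covariances = 10 × 0.2641 = 2.6410
total variance = Σσᵢ² + 2·Σcov = 8.150 + 2 × 2.6410 = 13.4320
α = (5/4)·(1 − 8.150/13.4320) = 0.492

α = 0.492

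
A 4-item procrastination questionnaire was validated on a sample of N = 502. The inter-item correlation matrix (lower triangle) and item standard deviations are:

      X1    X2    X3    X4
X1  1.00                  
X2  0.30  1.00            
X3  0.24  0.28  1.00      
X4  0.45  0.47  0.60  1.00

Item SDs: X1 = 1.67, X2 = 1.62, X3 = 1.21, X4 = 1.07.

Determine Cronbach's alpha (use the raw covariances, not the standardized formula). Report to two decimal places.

Cronbach's alpha = 0.69

Σσ²ᵢ = 1.67² + 1.62² + 1.21² + 1.07² = 8.0223
Covariances σ_ij = r_ij · s_i · s_j:
  σ(X1,X2) = 0.30 × 1.67 × 1.62 = 0.8116
  σ(X1,X3) = 0.24 × 1.67 × 1.21 = 0.4850
  σ(X1,X4) = 0.45 × 1.67 × 1.07 = 0.8041
  σ(X2,X3) = 0.28 × 1.62 × 1.21 = 0.5489
  σ(X2,X4) = 0.47 × 1.62 × 1.07 = 0.8147
  σ(X3,X4) = 0.60 × 1.21 × 1.07 = 0.7768
σ²_T = Σσ²ᵢ + 2·Σσ_ij = 8.0223 + 2 × 4.2411 = 16.5045
α = (4/3)·(1 − 8.0223/16.5045) = 0.69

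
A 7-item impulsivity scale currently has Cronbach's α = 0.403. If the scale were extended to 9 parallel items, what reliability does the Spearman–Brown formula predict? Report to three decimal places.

Length factor m = 9/7 = 1.2857
α' = m·α / (1 + (m−1)·α)
   = 9/7 × 0.403 / (1 + (9/7 − 1) × 0.403)
   = 0.5181 / 1.1151 = 0.465

predicted reliability = 0.465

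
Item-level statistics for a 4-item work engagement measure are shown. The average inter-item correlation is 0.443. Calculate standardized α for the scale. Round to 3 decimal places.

Standardized α = k·r̄ / (1 + (k−1)·r̄) = 4 × 0.443 / (1 + 3 × 0.443)
  = 1.7720 / 2.3290 = 0.761

standardized α = 0.761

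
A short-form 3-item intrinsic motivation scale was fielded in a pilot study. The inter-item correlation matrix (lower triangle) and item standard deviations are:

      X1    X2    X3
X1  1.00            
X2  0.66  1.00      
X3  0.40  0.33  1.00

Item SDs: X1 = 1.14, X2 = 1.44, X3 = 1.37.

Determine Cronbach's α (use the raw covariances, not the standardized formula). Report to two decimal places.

Σσ²ᵢ = 1.14² + 1.44² + 1.37² = 5.2501
Covariances σ_ij = r_ij · s_i · s_j:
  σ(X1,X2) = 0.66 × 1.14 × 1.44 = 1.0835
  σ(X1,X3) = 0.40 × 1.14 × 1.37 = 0.6247
  σ(X2,X3) = 0.33 × 1.44 × 1.37 = 0.6510
σ²_T = Σσ²ᵢ + 2·Σσ_ij = 5.2501 + 2 × 2.3592 = 9.9685
α = (3/2)·(1 − 5.2501/9.9685) = 0.71

α = 0.71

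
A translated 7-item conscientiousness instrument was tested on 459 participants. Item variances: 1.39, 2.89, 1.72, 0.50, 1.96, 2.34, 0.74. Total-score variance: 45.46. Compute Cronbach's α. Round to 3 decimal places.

α = 0.871

Σσᵢ² = 1.39 + 2.89 + 1.72 + 0.50 + 1.96 + 2.34 + 0.74 = 11.54
α = (k/(k−1))·(1 − Σσᵢ²/Var(T)) = (7/6)·(1 − 11.54/45.46) = 0.871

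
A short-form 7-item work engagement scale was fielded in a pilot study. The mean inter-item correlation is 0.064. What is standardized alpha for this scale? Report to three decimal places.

Standardized α = k·r̄ / (1 + (k−1)·r̄) = 7 × 0.064 / (1 + 6 × 0.064)
  = 0.4480 / 1.3840 = 0.324

standardized alpha = 0.324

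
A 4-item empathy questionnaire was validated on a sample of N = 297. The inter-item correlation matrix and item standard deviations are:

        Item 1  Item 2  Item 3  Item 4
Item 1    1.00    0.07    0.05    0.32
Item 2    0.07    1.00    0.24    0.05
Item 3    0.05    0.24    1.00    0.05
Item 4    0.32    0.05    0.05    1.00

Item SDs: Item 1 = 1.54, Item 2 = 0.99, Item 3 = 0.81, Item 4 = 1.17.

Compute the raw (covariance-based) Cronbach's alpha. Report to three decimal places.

Σσ²ᵢ = 1.54² + 0.99² + 0.81² + 1.17² = 5.3767
Covariances σ_ij = r_ij · s_i · s_j:
  σ(Item 1,Item 2) = 0.07 × 1.54 × 0.99 = 0.1067
  σ(Item 1,Item 3) = 0.05 × 1.54 × 0.81 = 0.0624
  σ(Item 1,Item 4) = 0.32 × 1.54 × 1.17 = 0.5766
  σ(Item 2,Item 3) = 0.24 × 0.99 × 0.81 = 0.1925
  σ(Item 2,Item 4) = 0.05 × 0.99 × 1.17 = 0.0579
  σ(Item 3,Item 4) = 0.05 × 0.81 × 1.17 = 0.0474
σ²_T = Σσ²ᵢ + 2·Σσ_ij = 5.3767 + 2 × 1.0435 = 7.4637
α = (4/3)·(1 − 5.3767/7.4637) = 0.373

α = 0.373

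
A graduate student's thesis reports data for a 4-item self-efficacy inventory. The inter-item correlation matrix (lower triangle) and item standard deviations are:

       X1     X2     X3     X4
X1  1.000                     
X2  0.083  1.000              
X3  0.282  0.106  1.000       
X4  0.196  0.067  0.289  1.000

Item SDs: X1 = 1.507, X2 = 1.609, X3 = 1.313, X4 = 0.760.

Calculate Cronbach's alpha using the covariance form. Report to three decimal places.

α = 0.408

Σσ²ᵢ = 1.507² + 1.609² + 1.313² + 0.760² = 7.1615
Covariances σ_ij = r_ij · s_i · s_j:
  σ(X1,X2) = 0.083 × 1.507 × 1.609 = 0.2013
  σ(X1,X3) = 0.282 × 1.507 × 1.313 = 0.5580
  σ(X1,X4) = 0.196 × 1.507 × 0.760 = 0.2245
  σ(X2,X3) = 0.106 × 1.609 × 1.313 = 0.2239
  σ(X2,X4) = 0.067 × 1.609 × 0.760 = 0.0819
  σ(X3,X4) = 0.289 × 1.313 × 0.760 = 0.2884
σ²_T = Σσ²ᵢ + 2·Σσ_ij = 7.1615 + 2 × 1.5780 = 10.3175
α = (4/3)·(1 − 7.1615/10.3175) = 0.408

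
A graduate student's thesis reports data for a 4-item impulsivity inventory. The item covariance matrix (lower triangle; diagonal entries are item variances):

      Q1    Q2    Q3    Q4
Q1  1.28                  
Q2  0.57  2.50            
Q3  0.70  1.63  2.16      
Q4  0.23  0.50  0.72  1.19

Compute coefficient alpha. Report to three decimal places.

Σσ²ᵢ = 1.28 + 2.50 + 2.16 + 1.19 = 7.13
Sum of the distinct covariances = 4.35
σ²_total = 7.13 + 2 × 4.35 = 15.83
α = (k/(k−1))·(1 − Σσ²ᵢ/σ²_total) = (4/3)·(1 − 7.13/15.83) = 0.733

coefficient alpha = 0.733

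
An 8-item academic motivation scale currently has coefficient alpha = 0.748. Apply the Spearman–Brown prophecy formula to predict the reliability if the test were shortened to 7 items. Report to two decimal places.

Length factor m = 7/8 = 0.8750
α' = m·α / (1 − (1−m)·α)
   = 7/8 × 0.748 / (1 − (1 − 7/8) × 0.748)
   = 0.6545 / 0.9065 = 0.72

predicted reliability = 0.72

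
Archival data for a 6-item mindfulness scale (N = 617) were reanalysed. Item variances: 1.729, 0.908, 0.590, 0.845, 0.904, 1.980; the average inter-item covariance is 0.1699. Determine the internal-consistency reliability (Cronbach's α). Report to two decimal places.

Cronbach's α = 0.51

Σσᵢ² = 1.729 + 0.908 + 0.590 + 0.845 + 0.904 + 1.980 = 6.956
Sum of the 15 distinct covariances = 15 × 0.1699 = 2.5485
total variance = Σσᵢ² + 2·Σcov = 6.956 + 2 × 2.5485 = 12.0530
α = (6/5)·(1 − 6.956/12.0530) = 0.51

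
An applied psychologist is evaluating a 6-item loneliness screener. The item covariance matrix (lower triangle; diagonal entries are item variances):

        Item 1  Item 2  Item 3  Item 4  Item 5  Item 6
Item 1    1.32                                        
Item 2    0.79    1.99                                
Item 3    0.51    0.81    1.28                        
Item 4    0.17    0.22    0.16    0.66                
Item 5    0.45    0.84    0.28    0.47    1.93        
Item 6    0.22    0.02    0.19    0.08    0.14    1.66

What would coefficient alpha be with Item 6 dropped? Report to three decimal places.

α = 0.709

Remaining items: Item 1, Item 2, Item 3, Item 4, Item 5 (k = 5).
Σσᵢ² = 1.32 + 1.99 + 1.28 + 0.66 + 1.93 = 7.18
σ²_total = 7.18 + 2 × 4.70 = 16.58
α (item deleted) = (5/4)·(1 − 7.18/16.58) = 0.709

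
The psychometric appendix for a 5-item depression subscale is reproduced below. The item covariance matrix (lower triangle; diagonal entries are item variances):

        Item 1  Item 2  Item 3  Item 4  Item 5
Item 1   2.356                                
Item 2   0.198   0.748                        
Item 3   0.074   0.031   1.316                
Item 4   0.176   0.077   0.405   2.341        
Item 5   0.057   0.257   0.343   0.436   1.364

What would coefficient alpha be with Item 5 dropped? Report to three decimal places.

coefficient alpha = 0.295

Remaining items: Item 1, Item 2, Item 3, Item 4 (k = 4).
sum of item variances = 2.356 + 0.748 + 1.316 + 2.341 = 6.761
total variance = 6.761 + 2 × 0.961 = 8.683
α (item deleted) = (4/3)·(1 − 6.761/8.683) = 0.295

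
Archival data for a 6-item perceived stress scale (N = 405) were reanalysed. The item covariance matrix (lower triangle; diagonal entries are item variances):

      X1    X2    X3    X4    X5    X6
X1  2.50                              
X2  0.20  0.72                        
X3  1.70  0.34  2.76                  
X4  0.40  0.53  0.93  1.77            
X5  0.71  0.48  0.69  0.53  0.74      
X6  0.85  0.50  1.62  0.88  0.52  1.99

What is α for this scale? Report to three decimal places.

sum of item variances = 2.50 + 0.72 + 2.76 + 1.77 + 0.74 + 1.99 = 10.48
Sum of off-diagonal covariances = 10.88
σ²_T = 10.48 + 2 × 10.88 = 32.24
α = (k/(k−1))·(1 − sum of item variances/σ²_T) = (6/5)·(1 − 10.48/32.24) = 0.810

α = 0.810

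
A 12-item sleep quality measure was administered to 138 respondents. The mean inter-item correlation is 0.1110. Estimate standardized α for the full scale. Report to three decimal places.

standardized α = 0.600

Standardized α = k·r̄ / (1 + (k−1)·r̄) = 12 × 0.1110 / (1 + 11 × 0.1110)
  = 1.3320 / 2.2210 = 0.600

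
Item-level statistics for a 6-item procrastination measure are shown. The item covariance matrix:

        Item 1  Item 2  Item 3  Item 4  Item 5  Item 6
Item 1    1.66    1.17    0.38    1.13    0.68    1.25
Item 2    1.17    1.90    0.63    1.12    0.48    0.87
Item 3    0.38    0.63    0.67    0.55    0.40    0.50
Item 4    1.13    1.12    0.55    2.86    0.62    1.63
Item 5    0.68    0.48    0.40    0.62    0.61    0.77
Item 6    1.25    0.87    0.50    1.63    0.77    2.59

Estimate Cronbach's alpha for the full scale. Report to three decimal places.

Σσᵢ² = 1.66 + 1.90 + 0.67 + 2.86 + 0.61 + 2.59 = 10.29
Sum of the distinct covariances = 12.18
total variance = 10.29 + 2 × 12.18 = 34.65
α = (k/(k−1))·(1 − Σσᵢ²/total variance) = (6/5)·(1 − 10.29/34.65) = 0.844

α = 0.844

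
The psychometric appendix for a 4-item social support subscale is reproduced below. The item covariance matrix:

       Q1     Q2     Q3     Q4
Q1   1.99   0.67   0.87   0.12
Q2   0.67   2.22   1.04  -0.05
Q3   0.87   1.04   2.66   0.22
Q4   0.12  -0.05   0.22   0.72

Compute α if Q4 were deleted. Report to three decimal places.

Remaining items: Q1, Q2, Q3 (k = 3).
Σσᵢ² = 1.99 + 2.22 + 2.66 = 6.87
σ²_total = 6.87 + 2 × 2.58 = 12.03
α (item deleted) = (3/2)·(1 − 6.87/12.03) = 0.643

α = 0.643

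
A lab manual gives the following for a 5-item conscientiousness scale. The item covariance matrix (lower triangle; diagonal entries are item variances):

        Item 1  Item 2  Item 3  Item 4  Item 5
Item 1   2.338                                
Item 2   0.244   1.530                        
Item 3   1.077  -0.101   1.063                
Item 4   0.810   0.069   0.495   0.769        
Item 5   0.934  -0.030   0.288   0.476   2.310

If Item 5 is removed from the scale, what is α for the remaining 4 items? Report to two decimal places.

α = 0.64

Remaining items: Item 1, Item 2, Item 3, Item 4 (k = 4).
sum of item variances = 2.338 + 1.530 + 1.063 + 0.769 = 5.700
total variance = 5.700 + 2 × 2.594 = 10.888
α (item deleted) = (4/3)·(1 − 5.700/10.888) = 0.64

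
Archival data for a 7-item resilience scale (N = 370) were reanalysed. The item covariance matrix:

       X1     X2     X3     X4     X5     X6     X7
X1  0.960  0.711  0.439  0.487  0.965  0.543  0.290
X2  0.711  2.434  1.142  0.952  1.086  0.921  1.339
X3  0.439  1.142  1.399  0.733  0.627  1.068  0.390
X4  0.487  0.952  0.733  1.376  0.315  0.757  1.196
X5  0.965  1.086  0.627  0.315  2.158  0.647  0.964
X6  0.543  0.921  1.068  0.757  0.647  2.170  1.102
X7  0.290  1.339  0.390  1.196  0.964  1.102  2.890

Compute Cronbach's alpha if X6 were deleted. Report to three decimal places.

Remaining items: X1, X2, X3, X4, X5, X7 (k = 6).
Σσᵢ² = 0.960 + 2.434 + 1.399 + 1.376 + 2.158 + 2.890 = 11.217
σ²_total = 11.217 + 2 × 11.636 = 34.489
α (item deleted) = (6/5)·(1 − 11.217/34.489) = 0.810

Cronbach's alpha = 0.810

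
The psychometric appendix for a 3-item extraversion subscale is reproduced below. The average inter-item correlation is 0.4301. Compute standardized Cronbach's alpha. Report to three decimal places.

Standardized α = k·r̄ / (1 + (k−1)·r̄) = 3 × 0.4301 / (1 + 2 × 0.4301)
  = 1.2903 / 1.8602 = 0.694

standardized Cronbach's alpha = 0.694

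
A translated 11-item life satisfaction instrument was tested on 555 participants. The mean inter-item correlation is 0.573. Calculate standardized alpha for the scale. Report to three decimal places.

standardized alpha = 0.937

Standardized α = k·r̄ / (1 + (k−1)·r̄) = 11 × 0.573 / (1 + 10 × 0.573)
  = 6.3030 / 6.7300 = 0.937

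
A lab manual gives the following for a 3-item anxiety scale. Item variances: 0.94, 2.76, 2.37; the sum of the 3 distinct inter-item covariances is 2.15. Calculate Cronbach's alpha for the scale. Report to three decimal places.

Cronbach's alpha = 0.622

ΣVar(i) = 0.94 + 2.76 + 2.37 = 6.07
Sum of distinct covariances = 2.15
σ²_T = ΣVar(i) + 2·Σcov = 6.07 + 2 × 2.15 = 10.37
α = (3/2)·(1 − 6.07/10.37) = 0.622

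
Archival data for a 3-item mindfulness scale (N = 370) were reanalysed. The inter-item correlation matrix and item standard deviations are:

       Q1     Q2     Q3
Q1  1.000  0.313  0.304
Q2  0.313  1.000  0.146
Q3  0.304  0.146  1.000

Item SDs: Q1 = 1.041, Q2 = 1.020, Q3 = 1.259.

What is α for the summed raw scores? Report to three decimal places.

α = 0.497

Σσ²ᵢ = 1.041² + 1.020² + 1.259² = 3.7092
Covariances σ_ij = r_ij · s_i · s_j:
  σ(Q1,Q2) = 0.313 × 1.041 × 1.020 = 0.3323
  σ(Q1,Q3) = 0.304 × 1.041 × 1.259 = 0.3984
  σ(Q2,Q3) = 0.146 × 1.020 × 1.259 = 0.1875
σ²_T = Σσ²ᵢ + 2·Σσ_ij = 3.7092 + 2 × 0.9182 = 5.5456
α = (3/2)·(1 − 3.7092/5.5456) = 0.497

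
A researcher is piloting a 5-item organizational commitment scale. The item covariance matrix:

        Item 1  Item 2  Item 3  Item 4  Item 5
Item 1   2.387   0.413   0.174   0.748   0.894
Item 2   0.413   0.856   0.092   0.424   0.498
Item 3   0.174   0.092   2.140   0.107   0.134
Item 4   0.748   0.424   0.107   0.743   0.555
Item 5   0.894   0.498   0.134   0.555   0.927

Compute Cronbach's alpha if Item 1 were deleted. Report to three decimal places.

Cronbach's alpha = 0.583

Remaining items: Item 2, Item 3, Item 4, Item 5 (k = 4).
Σσᵢ² = 0.856 + 2.140 + 0.743 + 0.927 = 4.666
σ²_T = 4.666 + 2 × 1.810 = 8.286
α (item deleted) = (4/3)·(1 − 4.666/8.286) = 0.583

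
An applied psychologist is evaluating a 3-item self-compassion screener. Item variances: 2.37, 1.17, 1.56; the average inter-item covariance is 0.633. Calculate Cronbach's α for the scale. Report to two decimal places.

ΣVar(i) = 2.37 + 1.17 + 1.56 = 5.10
Sum of the 3 distinct covariances = 3 × 0.633 = 1.899
Var(T) = ΣVar(i) + 2·Σcov = 5.10 + 2 × 1.899 = 8.898
α = (3/2)·(1 − 5.10/8.898) = 0.64

α = 0.64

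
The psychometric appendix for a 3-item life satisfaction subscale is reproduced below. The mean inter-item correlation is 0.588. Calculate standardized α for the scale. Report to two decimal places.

Standardized α = k·r̄ / (1 + (k−1)·r̄) = 3 × 0.588 / (1 + 2 × 0.588)
  = 1.7640 / 2.1760 = 0.81

α = 0.81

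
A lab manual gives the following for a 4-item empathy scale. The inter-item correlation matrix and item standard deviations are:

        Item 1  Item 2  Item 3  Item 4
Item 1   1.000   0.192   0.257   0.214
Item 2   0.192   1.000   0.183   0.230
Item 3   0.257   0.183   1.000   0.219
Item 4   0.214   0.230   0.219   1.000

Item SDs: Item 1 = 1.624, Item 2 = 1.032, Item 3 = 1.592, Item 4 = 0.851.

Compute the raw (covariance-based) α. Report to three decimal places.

Σσ²ᵢ = 1.624² + 1.032² + 1.592² + 0.851² = 6.9611
Covariances σ_ij = r_ij · s_i · s_j:
  σ(Item 1,Item 2) = 0.192 × 1.624 × 1.032 = 0.3218
  σ(Item 1,Item 3) = 0.257 × 1.624 × 1.592 = 0.6644
  σ(Item 1,Item 4) = 0.214 × 1.624 × 0.851 = 0.2958
  σ(Item 2,Item 3) = 0.183 × 1.032 × 1.592 = 0.3007
  σ(Item 2,Item 4) = 0.230 × 1.032 × 0.851 = 0.2020
  σ(Item 3,Item 4) = 0.219 × 1.592 × 0.851 = 0.2967
σ²_T = Σσ²ᵢ + 2·Σσ_ij = 6.9611 + 2 × 2.0814 = 11.1239
α = (4/3)·(1 − 6.9611/11.1239) = 0.499

α = 0.499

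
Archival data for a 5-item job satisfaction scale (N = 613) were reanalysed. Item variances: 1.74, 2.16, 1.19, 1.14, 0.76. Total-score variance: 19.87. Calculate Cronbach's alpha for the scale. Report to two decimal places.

Cronbach's alpha = 0.81

Σσᵢ² = 1.74 + 2.16 + 1.19 + 1.14 + 0.76 = 6.99
α = (k/(k−1))·(1 − Σσᵢ²/σ²_T) = (5/4)·(1 − 6.99/19.87) = 0.81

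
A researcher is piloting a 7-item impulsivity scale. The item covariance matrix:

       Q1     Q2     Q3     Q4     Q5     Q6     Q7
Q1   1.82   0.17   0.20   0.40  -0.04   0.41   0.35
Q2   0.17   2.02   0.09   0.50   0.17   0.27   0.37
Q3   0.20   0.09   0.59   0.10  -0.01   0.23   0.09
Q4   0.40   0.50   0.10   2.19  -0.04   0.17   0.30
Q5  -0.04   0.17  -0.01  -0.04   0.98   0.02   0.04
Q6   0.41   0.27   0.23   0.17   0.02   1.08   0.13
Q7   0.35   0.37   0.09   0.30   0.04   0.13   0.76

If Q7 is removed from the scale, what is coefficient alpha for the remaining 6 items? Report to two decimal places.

coefficient alpha = 0.45

Remaining items: Q1, Q2, Q3, Q4, Q5, Q6 (k = 6).
sum of item variances = 1.82 + 2.02 + 0.59 + 2.19 + 0.98 + 1.08 = 8.68
σ²_T = 8.68 + 2 × 2.64 = 13.96
α (item deleted) = (6/5)·(1 − 8.68/13.96) = 0.45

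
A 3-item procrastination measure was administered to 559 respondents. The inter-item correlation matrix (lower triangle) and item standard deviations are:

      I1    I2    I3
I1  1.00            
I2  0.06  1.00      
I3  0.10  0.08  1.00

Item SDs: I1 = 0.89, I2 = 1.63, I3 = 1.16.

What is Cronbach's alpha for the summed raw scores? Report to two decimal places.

Cronbach's alpha = 0.19

Σσ²ᵢ = 0.89² + 1.63² + 1.16² = 4.7946
Covariances σ_ij = r_ij · s_i · s_j:
  σ(I1,I2) = 0.06 × 0.89 × 1.63 = 0.0870
  σ(I1,I3) = 0.10 × 0.89 × 1.16 = 0.1032
  σ(I2,I3) = 0.08 × 1.63 × 1.16 = 0.1513
σ²_T = Σσ²ᵢ + 2·Σσ_ij = 4.7946 + 2 × 0.3415 = 5.4776
α = (3/2)·(1 − 4.7946/5.4776) = 0.19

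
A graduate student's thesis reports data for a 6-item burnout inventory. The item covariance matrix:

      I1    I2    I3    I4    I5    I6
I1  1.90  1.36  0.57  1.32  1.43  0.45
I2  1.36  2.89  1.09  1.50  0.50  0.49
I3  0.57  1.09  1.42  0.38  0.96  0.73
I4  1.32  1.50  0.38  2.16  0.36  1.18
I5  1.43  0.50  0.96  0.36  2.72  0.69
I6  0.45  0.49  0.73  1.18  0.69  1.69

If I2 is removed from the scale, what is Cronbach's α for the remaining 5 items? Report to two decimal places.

Remaining items: I1, I3, I4, I5, I6 (k = 5).
Σσ²ᵢ = 1.90 + 1.42 + 2.16 + 2.72 + 1.69 = 9.89
σ²_total = 9.89 + 2 × 8.07 = 26.03
α (item deleted) = (5/4)·(1 − 9.89/26.03) = 0.78

α = 0.78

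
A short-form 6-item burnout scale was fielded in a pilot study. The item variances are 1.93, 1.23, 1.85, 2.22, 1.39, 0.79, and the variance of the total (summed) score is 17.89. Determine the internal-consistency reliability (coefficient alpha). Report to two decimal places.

α = 0.57

Σσ²ᵢ = 1.93 + 1.23 + 1.85 + 2.22 + 1.39 + 0.79 = 9.41
α = (k/(k−1))·(1 − Σσ²ᵢ/Var(T)) = (6/5)·(1 − 9.41/17.89) = 0.57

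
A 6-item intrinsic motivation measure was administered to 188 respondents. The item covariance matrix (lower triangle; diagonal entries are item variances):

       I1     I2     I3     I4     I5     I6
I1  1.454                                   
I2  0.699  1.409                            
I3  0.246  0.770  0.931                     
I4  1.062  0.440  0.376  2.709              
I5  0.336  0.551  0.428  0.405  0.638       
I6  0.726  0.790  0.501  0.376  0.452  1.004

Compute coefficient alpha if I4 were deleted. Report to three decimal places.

Remaining items: I1, I2, I3, I5, I6 (k = 5).
Σσᵢ² = 1.454 + 1.409 + 0.931 + 0.638 + 1.004 = 5.436
total variance = 5.436 + 2 × 5.499 = 16.434
α (item deleted) = (5/4)·(1 − 5.436/16.434) = 0.837

α = 0.837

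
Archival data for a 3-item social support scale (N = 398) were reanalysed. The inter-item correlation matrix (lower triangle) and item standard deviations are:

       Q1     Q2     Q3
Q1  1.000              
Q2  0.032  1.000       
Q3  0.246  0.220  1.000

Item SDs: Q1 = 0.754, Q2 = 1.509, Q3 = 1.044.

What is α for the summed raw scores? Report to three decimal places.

α = 0.340

Σσ²ᵢ = 0.754² + 1.509² + 1.044² = 3.9355
Covariances σ_ij = r_ij · s_i · s_j:
  σ(Q1,Q2) = 0.032 × 0.754 × 1.509 = 0.0364
  σ(Q1,Q3) = 0.246 × 0.754 × 1.044 = 0.1936
  σ(Q2,Q3) = 0.220 × 1.509 × 1.044 = 0.3466
σ²_T = Σσ²ᵢ + 2·Σσ_ij = 3.9355 + 2 × 0.5766 = 5.0887
α = (3/2)·(1 − 3.9355/5.0887) = 0.340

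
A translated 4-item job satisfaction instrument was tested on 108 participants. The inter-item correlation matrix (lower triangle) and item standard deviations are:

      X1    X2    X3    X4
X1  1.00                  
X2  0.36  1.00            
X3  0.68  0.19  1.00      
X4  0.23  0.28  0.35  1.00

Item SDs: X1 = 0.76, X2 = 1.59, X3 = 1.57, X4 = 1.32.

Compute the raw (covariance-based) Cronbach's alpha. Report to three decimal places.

Cronbach's alpha = 0.629

Σσ²ᵢ = 0.76² + 1.59² + 1.57² + 1.32² = 7.3130
Covariances σ_ij = r_ij · s_i · s_j:
  σ(X1,X2) = 0.36 × 0.76 × 1.59 = 0.4350
  σ(X1,X3) = 0.68 × 0.76 × 1.57 = 0.8114
  σ(X1,X4) = 0.23 × 0.76 × 1.32 = 0.2307
  σ(X2,X3) = 0.19 × 1.59 × 1.57 = 0.4743
  σ(X2,X4) = 0.28 × 1.59 × 1.32 = 0.5877
  σ(X3,X4) = 0.35 × 1.57 × 1.32 = 0.7253
σ²_T = Σσ²ᵢ + 2·Σσ_ij = 7.3130 + 2 × 3.2644 = 13.8418
α = (4/3)·(1 − 7.3130/13.8418) = 0.629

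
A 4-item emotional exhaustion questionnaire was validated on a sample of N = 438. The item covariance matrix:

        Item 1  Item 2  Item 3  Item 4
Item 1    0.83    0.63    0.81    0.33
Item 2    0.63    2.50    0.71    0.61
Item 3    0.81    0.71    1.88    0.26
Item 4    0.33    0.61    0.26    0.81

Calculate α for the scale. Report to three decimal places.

α = 0.702

Σσᵢ² = 0.83 + 2.50 + 1.88 + 0.81 = 6.02
Σ_{i<j} σ_ij = 3.35
Var(T) = 6.02 + 2 × 3.35 = 12.72
α = (k/(k−1))·(1 − Σσᵢ²/Var(T)) = (4/3)·(1 − 6.02/12.72) = 0.702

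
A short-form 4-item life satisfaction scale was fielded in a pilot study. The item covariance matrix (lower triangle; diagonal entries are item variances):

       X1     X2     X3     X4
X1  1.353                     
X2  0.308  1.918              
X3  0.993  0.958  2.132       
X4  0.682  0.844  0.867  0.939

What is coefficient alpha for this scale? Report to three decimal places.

α = 0.793

Σσ²ᵢ = 1.353 + 1.918 + 2.132 + 0.939 = 6.342
Sum of the distinct covariances = 4.652
total variance = 6.342 + 2 × 4.652 = 15.646
α = (k/(k−1))·(1 − Σσ²ᵢ/total variance) = (4/3)·(1 − 6.342/15.646) = 0.793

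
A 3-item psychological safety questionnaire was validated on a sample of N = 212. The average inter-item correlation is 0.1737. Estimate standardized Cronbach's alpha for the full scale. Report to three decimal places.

standardized Cronbach's alpha = 0.387

Standardized α = k·r̄ / (1 + (k−1)·r̄) = 3 × 0.1737 / (1 + 2 × 0.1737)
  = 0.5211 / 1.3474 = 0.387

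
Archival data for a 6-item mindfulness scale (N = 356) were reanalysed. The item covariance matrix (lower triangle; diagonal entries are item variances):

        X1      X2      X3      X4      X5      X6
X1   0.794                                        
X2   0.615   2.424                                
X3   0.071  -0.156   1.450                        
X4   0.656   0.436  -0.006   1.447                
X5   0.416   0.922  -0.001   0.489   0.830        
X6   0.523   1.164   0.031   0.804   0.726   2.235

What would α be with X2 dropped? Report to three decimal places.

Remaining items: X1, X3, X4, X5, X6 (k = 5).
ΣVar(i) = 0.794 + 1.450 + 1.447 + 0.830 + 2.235 = 6.756
total variance = 6.756 + 2 × 3.709 = 14.174
α (item deleted) = (5/4)·(1 − 6.756/14.174) = 0.654

α = 0.654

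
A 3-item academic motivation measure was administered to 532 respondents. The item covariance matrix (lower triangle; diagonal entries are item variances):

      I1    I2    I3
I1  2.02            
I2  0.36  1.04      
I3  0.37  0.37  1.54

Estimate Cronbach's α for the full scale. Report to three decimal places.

sum of item variances = 2.02 + 1.04 + 1.54 = 4.60
Sum of off-diagonal covariances = 1.10
Var(T) = 4.60 + 2 × 1.10 = 6.80
α = (k/(k−1))·(1 − sum of item variances/Var(T)) = (3/2)·(1 − 4.60/6.80) = 0.485

α = 0.485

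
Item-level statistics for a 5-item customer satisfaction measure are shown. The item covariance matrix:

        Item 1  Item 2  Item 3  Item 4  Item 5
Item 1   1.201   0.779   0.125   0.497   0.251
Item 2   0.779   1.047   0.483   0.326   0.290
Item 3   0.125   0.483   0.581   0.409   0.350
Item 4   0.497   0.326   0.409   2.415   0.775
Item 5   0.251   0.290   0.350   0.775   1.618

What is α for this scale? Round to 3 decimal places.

Σσᵢ² = 1.201 + 1.047 + 0.581 + 2.415 + 1.618 = 6.862
Sum of off-diagonal covariances = 4.285
σ²_T = 6.862 + 2 × 4.285 = 15.432
α = (k/(k−1))·(1 − Σσᵢ²/σ²_T) = (5/4)·(1 − 6.862/15.432) = 0.694

α = 0.694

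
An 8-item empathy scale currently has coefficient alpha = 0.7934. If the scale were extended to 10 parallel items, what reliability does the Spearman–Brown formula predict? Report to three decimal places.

Length factor m = 10/8 = 1.2500
α' = m·α / (1 + (m−1)·α)
   = 10/8 × 0.7934 / (1 + (10/8 − 1) × 0.7934)
   = 0.9918 / 1.1984 = 0.828

predicted reliability = 0.828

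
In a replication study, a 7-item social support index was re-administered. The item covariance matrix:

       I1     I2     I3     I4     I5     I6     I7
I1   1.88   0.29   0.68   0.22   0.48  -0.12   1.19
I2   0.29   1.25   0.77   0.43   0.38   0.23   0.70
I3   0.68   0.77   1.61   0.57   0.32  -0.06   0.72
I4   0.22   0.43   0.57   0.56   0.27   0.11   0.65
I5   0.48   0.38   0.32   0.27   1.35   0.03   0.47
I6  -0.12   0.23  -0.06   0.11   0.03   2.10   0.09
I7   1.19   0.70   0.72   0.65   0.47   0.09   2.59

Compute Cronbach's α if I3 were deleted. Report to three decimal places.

Remaining items: I1, I2, I4, I5, I6, I7 (k = 6).
Σσ²ᵢ = 1.88 + 1.25 + 0.56 + 1.35 + 2.10 + 2.59 = 9.73
σ²_T = 9.73 + 2 × 5.42 = 20.57
α (item deleted) = (6/5)·(1 − 9.73/20.57) = 0.632

α = 0.632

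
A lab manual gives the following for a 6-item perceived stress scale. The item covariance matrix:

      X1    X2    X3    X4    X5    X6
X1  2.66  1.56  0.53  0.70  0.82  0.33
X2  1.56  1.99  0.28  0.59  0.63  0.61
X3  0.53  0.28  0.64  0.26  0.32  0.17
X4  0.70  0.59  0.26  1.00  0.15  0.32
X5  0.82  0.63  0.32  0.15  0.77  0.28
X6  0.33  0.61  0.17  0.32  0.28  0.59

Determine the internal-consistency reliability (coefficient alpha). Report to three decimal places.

ΣVar(i) = 2.66 + 1.99 + 0.64 + 1.00 + 0.77 + 0.59 = 7.65
Sum of off-diagonal covariances = 7.55
σ²_T = 7.65 + 2 × 7.55 = 22.75
α = (k/(k−1))·(1 − ΣVar(i)/σ²_T) = (6/5)·(1 − 7.65/22.75) = 0.796

coefficient alpha = 0.796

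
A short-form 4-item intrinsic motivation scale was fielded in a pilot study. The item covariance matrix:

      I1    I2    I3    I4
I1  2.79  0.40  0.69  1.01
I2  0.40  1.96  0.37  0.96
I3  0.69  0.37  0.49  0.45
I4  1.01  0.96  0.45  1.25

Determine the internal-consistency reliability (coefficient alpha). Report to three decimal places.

α = 0.726

ΣVar(i) = 2.79 + 1.96 + 0.49 + 1.25 = 6.49
Σ_{i<j} σ_ij = 3.88
total variance = 6.49 + 2 × 3.88 = 14.25
α = (k/(k−1))·(1 − ΣVar(i)/total variance) = (4/3)·(1 − 6.49/14.25) = 0.726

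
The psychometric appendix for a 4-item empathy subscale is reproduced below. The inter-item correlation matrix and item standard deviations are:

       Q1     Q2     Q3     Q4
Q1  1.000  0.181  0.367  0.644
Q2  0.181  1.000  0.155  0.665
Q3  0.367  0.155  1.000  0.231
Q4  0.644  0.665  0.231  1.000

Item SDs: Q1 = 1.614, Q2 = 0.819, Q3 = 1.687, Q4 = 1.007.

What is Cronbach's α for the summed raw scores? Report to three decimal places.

Σσ²ᵢ = 1.614² + 0.819² + 1.687² + 1.007² = 7.1358
Covariances σ_ij = r_ij · s_i · s_j:
  σ(Q1,Q2) = 0.181 × 1.614 × 0.819 = 0.2393
  σ(Q1,Q3) = 0.367 × 1.614 × 1.687 = 0.9993
  σ(Q1,Q4) = 0.644 × 1.614 × 1.007 = 1.0467
  σ(Q2,Q3) = 0.155 × 0.819 × 1.687 = 0.2142
  σ(Q2,Q4) = 0.665 × 0.819 × 1.007 = 0.5484
  σ(Q3,Q4) = 0.231 × 1.687 × 1.007 = 0.3924
σ²_T = Σσ²ᵢ + 2·Σσ_ij = 7.1358 + 2 × 3.4403 = 14.0164
α = (4/3)·(1 − 7.1358/14.0164) = 0.655

α = 0.655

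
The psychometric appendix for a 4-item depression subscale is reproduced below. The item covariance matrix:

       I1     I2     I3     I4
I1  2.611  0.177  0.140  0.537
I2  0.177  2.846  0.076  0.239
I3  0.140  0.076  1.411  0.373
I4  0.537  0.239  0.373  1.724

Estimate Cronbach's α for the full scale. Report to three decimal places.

Cronbach's α = 0.352

Σσ²ᵢ = 2.611 + 2.846 + 1.411 + 1.724 = 8.592
Sum of off-diagonal covariances = 1.542
σ²_T = 8.592 + 2 × 1.542 = 11.676
α = (k/(k−1))·(1 − Σσ²ᵢ/σ²_T) = (4/3)·(1 − 8.592/11.676) = 0.352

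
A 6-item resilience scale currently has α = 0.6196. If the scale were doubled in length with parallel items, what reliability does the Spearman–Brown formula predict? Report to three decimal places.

predicted reliability = 0.765

Length factor m = 2
α' = m·α / (1 + (m−1)·α)
   = 2 × 0.6196 / (1 + (2 − 1) × 0.6196)
   = 1.2392 / 1.6196 = 0.765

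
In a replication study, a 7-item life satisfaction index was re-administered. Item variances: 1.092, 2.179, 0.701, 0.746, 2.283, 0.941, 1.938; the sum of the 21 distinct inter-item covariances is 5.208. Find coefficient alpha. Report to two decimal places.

ΣVar(i) = 1.092 + 2.179 + 0.701 + 0.746 + 2.283 + 0.941 + 1.938 = 9.880
Sum of distinct covariances = 5.208
total variance = ΣVar(i) + 2·Σcov = 9.880 + 2 × 5.208 = 20.296
α = (7/6)·(1 − 9.880/20.296) = 0.60

α = 0.60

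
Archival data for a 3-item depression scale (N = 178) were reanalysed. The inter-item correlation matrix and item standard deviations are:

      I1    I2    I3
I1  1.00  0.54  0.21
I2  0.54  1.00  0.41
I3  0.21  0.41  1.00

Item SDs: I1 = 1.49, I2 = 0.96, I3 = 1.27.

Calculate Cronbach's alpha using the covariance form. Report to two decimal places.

Σσ²ᵢ = 1.49² + 0.96² + 1.27² = 4.7546
Covariances σ_ij = r_ij · s_i · s_j:
  σ(I1,I2) = 0.54 × 1.49 × 0.96 = 0.7724
  σ(I1,I3) = 0.21 × 1.49 × 1.27 = 0.3974
  σ(I2,I3) = 0.41 × 0.96 × 1.27 = 0.4999
σ²_T = Σσ²ᵢ + 2·Σσ_ij = 4.7546 + 2 × 1.6697 = 8.0940
α = (3/2)·(1 − 4.7546/8.0940) = 0.62

Cronbach's alpha = 0.62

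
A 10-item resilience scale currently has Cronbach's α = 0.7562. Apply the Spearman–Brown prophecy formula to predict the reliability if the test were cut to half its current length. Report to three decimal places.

predicted reliability = 0.608

Length factor m = 1/2
α' = m·α / (1 − (1−m)·α)
   = 1/2 × 0.7562 / (1 − (1 − 1/2) × 0.7562)
   = 0.3781 / 0.6219 = 0.608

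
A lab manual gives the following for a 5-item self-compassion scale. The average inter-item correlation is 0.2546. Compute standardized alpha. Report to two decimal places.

Standardized α = k·r̄ / (1 + (k−1)·r̄) = 5 × 0.2546 / (1 + 4 × 0.2546)
  = 1.2730 / 2.0184 = 0.63

standardized alpha = 0.63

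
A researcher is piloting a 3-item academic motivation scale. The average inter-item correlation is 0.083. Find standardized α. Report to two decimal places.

Standardized α = k·r̄ / (1 + (k−1)·r̄) = 3 × 0.083 / (1 + 2 × 0.083)
  = 0.2490 / 1.1660 = 0.21

standardized α = 0.21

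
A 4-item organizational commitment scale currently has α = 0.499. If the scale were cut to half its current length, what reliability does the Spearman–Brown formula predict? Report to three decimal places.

predicted reliability = 0.332

Length factor m = 1/2
α' = m·α / (1 − (1−m)·α)
   = 1/2 × 0.499 / (1 − (1 − 1/2) × 0.499)
   = 0.2495 / 0.7505 = 0.332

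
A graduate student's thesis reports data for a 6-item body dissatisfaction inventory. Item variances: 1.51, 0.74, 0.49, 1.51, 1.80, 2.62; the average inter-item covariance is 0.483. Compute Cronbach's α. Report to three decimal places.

Σσ²ᵢ = 1.51 + 0.74 + 0.49 + 1.51 + 1.80 + 2.62 = 8.67
Sum of the 15 distinct covariances = 15 × 0.483 = 7.245
total variance = Σσ²ᵢ + 2·Σcov = 8.67 + 2 × 7.245 = 23.160
α = (6/5)·(1 − 8.67/23.160) = 0.751

Cronbach's α = 0.751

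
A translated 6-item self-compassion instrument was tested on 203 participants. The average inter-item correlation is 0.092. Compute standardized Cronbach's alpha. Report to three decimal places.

Standardized α = k·r̄ / (1 + (k−1)·r̄) = 6 × 0.092 / (1 + 5 × 0.092)
  = 0.5520 / 1.4600 = 0.378

standardized Cronbach's alpha = 0.378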